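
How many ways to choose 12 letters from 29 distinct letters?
C(29,12) = 29!/(12!×17!) = 51895935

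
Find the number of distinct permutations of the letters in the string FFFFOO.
6! / (2! × 4!) = 15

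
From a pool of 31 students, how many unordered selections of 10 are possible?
C(31,10) = 31!/(10!×21!) = 44352165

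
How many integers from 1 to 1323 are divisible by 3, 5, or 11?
⌊1323/3⌋+⌊1323/5⌋+⌊1323/11⌋ - ⌊1323/15⌋-⌊1323/33⌋-⌊1323/55⌋ + ⌊1323/165⌋ = 441+264+120 - 88-40-24 + 8 = 681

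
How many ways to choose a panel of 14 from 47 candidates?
C(47,14) = 47!/(14!×33!) = 341643774795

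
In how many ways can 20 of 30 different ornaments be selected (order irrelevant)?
C(30,20) = 30!/(20!×10!) = 30045015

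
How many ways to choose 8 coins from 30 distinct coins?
C(30,8) = 30!/(8!×22!) = 5852925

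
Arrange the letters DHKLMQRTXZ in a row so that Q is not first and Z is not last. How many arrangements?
By inclusion-exclusion: 10! - 2×(10-1)! + (10-2)! = 3628800 - 725760 + 40320 = 2943360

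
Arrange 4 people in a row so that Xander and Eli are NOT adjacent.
Total - adjacent = 4! - (4-1)!×2 = 24 - 12 = 12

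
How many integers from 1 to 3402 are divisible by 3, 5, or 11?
⌊3402/3⌋+⌊3402/5⌋+⌊3402/11⌋ - ⌊3402/15⌋-⌊3402/33⌋-⌊3402/55⌋ + ⌊3402/165⌋ = 1134+680+309 - 226-103-61 + 20 = 1753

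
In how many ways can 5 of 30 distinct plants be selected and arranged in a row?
P(30,5) = 30!/(30-5)! = 17100720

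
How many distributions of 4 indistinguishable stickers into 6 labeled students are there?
C(4+6-1, 6-1) = C(9, 5) = 126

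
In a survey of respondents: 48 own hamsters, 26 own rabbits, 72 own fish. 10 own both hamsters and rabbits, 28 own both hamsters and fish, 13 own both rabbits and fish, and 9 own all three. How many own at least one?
|A∪B∪C| = 48+26+72-10-28-13+9 = 104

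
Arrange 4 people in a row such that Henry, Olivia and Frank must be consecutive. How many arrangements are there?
Treat the 3 as one block: (4-3+1)! × 3! = 2 × 6 = 12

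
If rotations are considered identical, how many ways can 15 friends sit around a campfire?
Circular: fix one position, arrange the rest. (15-1)! = 87178291200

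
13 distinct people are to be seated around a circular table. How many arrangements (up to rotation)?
Circular: fix one position, arrange the rest. (13-1)! = 479001600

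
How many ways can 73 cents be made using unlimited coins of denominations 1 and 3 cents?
Coefficient of x^73 in 1/(1-x^1) · 1/(1-x^3). Use j coins of 3 for j = 0..⌊73/3⌋ = 24, the rest in 1s: 24 + 1 = 25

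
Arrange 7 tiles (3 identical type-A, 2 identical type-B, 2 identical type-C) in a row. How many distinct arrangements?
7! / (3! × 2! × 2!) = 210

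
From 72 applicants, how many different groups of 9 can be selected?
C(72,9) = 72!/(9!×63!) = 85113005120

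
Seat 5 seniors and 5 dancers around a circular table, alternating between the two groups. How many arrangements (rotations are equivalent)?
Fix one of the seniors: (5-1)! ways for the remaining seniors, × 5! ways for the dancers = 24 × 120 = 2880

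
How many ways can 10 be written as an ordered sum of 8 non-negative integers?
C(10+8-1, 8-1) = C(17, 7) = 19448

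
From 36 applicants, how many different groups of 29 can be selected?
C(36,29) = 36!/(29!×7!) = 8347680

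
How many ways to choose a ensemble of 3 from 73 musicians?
C(73,3) = 73!/(3!×70!) = 62196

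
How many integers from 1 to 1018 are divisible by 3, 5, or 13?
⌊1018/3⌋+⌊1018/5⌋+⌊1018/13⌋ - ⌊1018/15⌋-⌊1018/39⌋-⌊1018/65⌋ + ⌊1018/195⌋ = 339+203+78 - 67-26-15 + 5 = 517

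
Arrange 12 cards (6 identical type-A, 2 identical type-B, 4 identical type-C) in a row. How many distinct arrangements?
12! / (6! × 2! × 4!) = 13860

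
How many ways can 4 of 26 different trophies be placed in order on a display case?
P(26,4) = 26!/(26-4)! = 358800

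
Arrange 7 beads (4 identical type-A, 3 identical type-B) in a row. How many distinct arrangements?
7! / (4! × 3!) = 35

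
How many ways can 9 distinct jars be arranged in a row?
9! = 362880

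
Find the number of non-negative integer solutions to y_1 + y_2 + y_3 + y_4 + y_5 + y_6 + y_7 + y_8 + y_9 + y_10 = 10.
C(10+10-1, 10-1) = C(19, 9) = 92378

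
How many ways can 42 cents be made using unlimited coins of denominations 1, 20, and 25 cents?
Coefficient of x^42 in 1/(1-x^1) · 1/(1-x^20) · 1/(1-x^25). Case on j = number of 25-cent coins (j = 0..1); remainder r = 42 - 25j is made from {1,20} in ⌊r/20⌋+1 ways. r = 42, 17 → 3 + 1 = 4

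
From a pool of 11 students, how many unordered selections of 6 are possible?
C(11,6) = 11!/(6!×5!) = 462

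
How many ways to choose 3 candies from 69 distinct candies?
C(69,3) = 69!/(3!×66!) = 52394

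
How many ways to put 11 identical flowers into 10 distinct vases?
C(11+10-1, 10-1) = C(20, 9) = 167960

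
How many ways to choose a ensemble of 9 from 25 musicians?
C(25,9) = 25!/(9!×16!) = 2042975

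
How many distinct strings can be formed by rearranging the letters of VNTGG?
5! / (1! × 2! × 1! × 1!) = 60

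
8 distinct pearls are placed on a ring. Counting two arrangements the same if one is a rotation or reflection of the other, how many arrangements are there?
(8-1)!/2 = 5040/2 = 2520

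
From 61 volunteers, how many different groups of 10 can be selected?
C(61,10) = 61!/(10!×51!) = 90177170226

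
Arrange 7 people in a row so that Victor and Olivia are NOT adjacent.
Total - adjacent = 7! - (7-1)!×2 = 5040 - 1440 = 3600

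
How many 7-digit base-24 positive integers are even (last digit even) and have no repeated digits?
Last∈{0,2,4,6,8,10,12,14,16,18,20,22}. Last=0: 72681840. Last nonzero: 11×22×P(22,5) = 764739360. Total = 837421200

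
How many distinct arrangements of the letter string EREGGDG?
7! / (3! × 1! × 2! × 1!) = 420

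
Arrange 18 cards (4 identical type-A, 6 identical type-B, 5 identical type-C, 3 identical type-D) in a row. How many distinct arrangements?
18! / (4! × 6! × 5! × 3!) = 514594080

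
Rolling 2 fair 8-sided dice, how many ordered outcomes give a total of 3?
Coefficient of x^3 in (x + x² + ... + x^8)^2. By inclusion-exclusion on dice exceeding 8: Σ_j (-1)^j C(2,j)·C(3-1-8j, 1) = C(2,0)·C(2,1) = 1·2 = 2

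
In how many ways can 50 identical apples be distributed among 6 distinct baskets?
C(50+6-1, 6-1) = C(55, 5) = 3478761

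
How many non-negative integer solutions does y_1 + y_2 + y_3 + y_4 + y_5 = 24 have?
C(24+5-1, 5-1) = C(28, 4) = 20475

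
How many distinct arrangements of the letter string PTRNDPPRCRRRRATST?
17! / (1! × 1! × 1! × 3! × 1! × 1! × 6! × 3!) = 13722508800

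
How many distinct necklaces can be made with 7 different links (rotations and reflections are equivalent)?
(7-1)!/2 = 720/2 = 360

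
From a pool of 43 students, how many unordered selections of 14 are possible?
C(43,14) = 43!/(14!×29!) = 78378960360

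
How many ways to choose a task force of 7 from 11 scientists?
C(11,7) = 11!/(7!×4!) = 330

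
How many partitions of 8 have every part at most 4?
Let r_j(i) = number of partitions of i into parts ≤ j, for i = 0..8. r_1(i) = 1 for all i; r_j(i) = r_{j-1}(i) + r_j(i-j). Rows j = 2..4: ≤2: 1 1 2 2 3 3 4 4 5; ≤3: 1 1 2 3 4 5 7 8 10; ≤4: 1 1 2 3 5 6 9 11 15. r_4(8) = 15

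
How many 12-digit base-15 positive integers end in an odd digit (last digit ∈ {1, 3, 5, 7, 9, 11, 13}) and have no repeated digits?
Last∈{1,3,5,7,9,11,13}. Last=0: 0. Last nonzero: 7×13×P(13,10) = 94443148800. Total = 94443148800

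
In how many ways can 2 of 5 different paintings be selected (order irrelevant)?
C(5,2) = 5!/(2!×3!) = 10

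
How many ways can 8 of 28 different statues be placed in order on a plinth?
P(28,8) = 28!/(28-8)! = 125318793600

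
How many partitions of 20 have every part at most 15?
Let r_j(i) = number of partitions of i into parts ≤ j, for i = 0..20. r_1(i) = 1 for all i; r_j(i) = r_{j-1}(i) + r_j(i-j). Rows j = 2..15: ≤2: 1 1 2 2 3 3 4 4 5 5 6 6 7 7 8 8 9 9 10 10 11; ≤3: 1 1 2 3 4 5 7 8 10 12 14 16 19 21 24 27 30 33 37 40 44; ≤4: 1 1 2 3 5 6 9 11 15 18 23 27 34 39 47 54 64 72 84 94 108; ≤5: 1 1 2 3 5 7 10 13 18 23 30 37 47 57 70 84 101 119 141 164 192; ≤6: 1 1 2 3 5 7 11 14 20 26 35 44 58 71 90 110 136 163 199 235 282; ≤7: 1 1 2 3 5 7 11 15 21 28 38 49 65 82 105 131 164 201 248 300 364; ≤8: 1 1 2 3 5 7 11 15 22 29 40 52 70 89 116 146 186 230 288 352 434; ≤9: 1 1 2 3 5 7 11 15 22 30 41 54 73 94 123 157 201 252 318 393 488; ≤10: 1 1 2 3 5 7 11 15 22 30 42 55 75 97 128 164 212 267 340 423 530; ≤11: 1 1 2 3 5 7 11 15 22 30 42 56 76 99 131 169 219 278 355 445 560; ≤12: 1 1 2 3 5 7 11 15 22 30 42 56 77 100 133 172 224 285 366 460 582; ≤13: 1 1 2 3 5 7 11 15 22 30 42 56 77 101 134 174 227 290 373 471 597; ≤14: 1 1 2 3 5 7 11 15 22 30 42 56 77 101 135 175 229 293 378 478 608; ≤15: 1 1 2 3 5 7 11 15 22 30 42 56 77 101 135 176 230 295 381 483 615. r_15(20) = 615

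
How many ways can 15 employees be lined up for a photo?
15! = 1307674368000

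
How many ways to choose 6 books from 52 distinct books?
C(52,6) = 52!/(6!×46!) = 20358520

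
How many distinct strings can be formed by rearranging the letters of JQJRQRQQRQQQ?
12! / (7! × 2! × 3!) = 7920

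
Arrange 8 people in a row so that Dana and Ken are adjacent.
Treat as block: (8-1)! × 2! = 5040 × 2 = 10080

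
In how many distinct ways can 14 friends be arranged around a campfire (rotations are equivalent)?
Circular: fix one position, arrange the rest. (14-1)! = 6227020800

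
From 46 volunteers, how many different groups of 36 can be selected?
C(46,36) = 46!/(36!×10!) = 4076350421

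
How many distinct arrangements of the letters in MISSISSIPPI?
11! / (1! × 4! × 4! × 2!) = 34650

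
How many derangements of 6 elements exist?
!6 = Σ_{j=0}^{6} (-1)^j·6!/j! = 720 - 720 + 360 - 120 + 30 - 6 + 1 = 265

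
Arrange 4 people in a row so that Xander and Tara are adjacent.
Treat as block: (4-1)! × 2! = 6 × 2 = 12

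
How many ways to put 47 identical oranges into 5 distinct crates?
C(47+5-1, 5-1) = C(51, 4) = 249900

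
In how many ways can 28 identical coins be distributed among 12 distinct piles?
C(28+12-1, 12-1) = C(39, 11) = 1676056044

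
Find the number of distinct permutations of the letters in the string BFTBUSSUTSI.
11! / (2! × 2! × 1! × 1! × 3! × 2!) = 831600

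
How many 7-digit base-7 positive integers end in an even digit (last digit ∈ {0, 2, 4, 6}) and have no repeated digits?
Last∈{0,2,4,6}. Last=0: 720. Last nonzero: 3×5×P(5,5) = 1800. Total = 2520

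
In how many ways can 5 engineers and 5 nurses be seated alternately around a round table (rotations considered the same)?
Fix one of the engineers: (5-1)! ways for the remaining engineers, × 5! ways for the nurses = 24 × 120 = 2880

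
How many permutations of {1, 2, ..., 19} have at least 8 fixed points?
Exactly j fixed points: C(19,j)·!(19-j); sum over j ≥ 8 (derangement numbers via !m = (m-1)·(!(m-1) + !(m-2)): !0..!11 = 1, 0, 1, 2, 9, 44, 265, 1854, 14833, 133496, 1334961, 14684570). Σ_{j=8}^{19} C(19,j)·!(19-j) = C(19,8)·!11 + C(19,9)·!10 + C(19,10)·!9 + C(19,11)·!8 + C(19,12)·!7 + C(19,13)·!6 + C(19,14)·!5 + C(19,15)·!4 + C(19,16)·!3 + C(19,17)·!2 + C(19,18)·!1 + C(19,19)·!0 = 75582·14684570 + 92378·1334961 + 92378·133496 + 75582·14833 + 50388·1854 + 27132·265 + 11628·44 + 3876·9 + 969·2 + 171·1 + 19·0 + 1·1 = 1246764556250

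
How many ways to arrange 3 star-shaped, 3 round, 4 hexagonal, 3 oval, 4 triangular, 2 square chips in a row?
19! / (3! × 3! × 4! × 3! × 4! × 2!) = 488864376000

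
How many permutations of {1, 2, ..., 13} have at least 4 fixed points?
Exactly j fixed points: C(13,j)·!(13-j); sum over j ≥ 4 (derangement numbers via !m = (m-1)·(!(m-1) + !(m-2)): !0..!9 = 1, 0, 1, 2, 9, 44, 265, 1854, 14833, 133496). Σ_{j=4}^{13} C(13,j)·!(13-j) = C(13,4)·!9 + C(13,5)·!8 + C(13,6)·!7 + C(13,7)·!6 + C(13,8)·!5 + C(13,9)·!4 + C(13,10)·!3 + C(13,11)·!2 + C(13,12)·!1 + C(13,13)·!0 = 715·133496 + 1287·14833 + 1716·1854 + 1716·265 + 1287·44 + 715·9 + 286·2 + 78·1 + 13·0 + 1·1 = 118239629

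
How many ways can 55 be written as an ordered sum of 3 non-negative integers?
C(55+3-1, 3-1) = C(57, 2) = 1596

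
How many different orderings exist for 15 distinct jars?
15! = 1307674368000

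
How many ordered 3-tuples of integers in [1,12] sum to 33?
Coefficient of x^33 in (x + x² + ... + x^12)^3. By inclusion-exclusion on dice exceeding 12: Σ_j (-1)^j C(3,j)·C(33-1-12j, 2) = C(3,0)·C(32,2) - C(3,1)·C(20,2) + C(3,2)·C(8,2) = 1·496 - 3·190 + 3·28 = 10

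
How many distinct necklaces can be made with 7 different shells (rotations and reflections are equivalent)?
(7-1)!/2 = 720/2 = 360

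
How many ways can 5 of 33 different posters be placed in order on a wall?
P(33,5) = 33!/(33-5)! = 28480320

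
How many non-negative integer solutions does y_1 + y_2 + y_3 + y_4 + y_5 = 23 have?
C(23+5-1, 5-1) = C(27, 4) = 17550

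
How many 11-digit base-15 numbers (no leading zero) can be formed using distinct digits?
First digit: 14 choices (nonzero). Then descending: 14 × 14 × 13 × 12 × 11 × 10 × 9 × 8 × 7 × 6 × 5 = 50854003200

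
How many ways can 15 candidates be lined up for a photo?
15! = 1307674368000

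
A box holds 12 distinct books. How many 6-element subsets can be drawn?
C(12,6) = 12!/(6!×6!) = 924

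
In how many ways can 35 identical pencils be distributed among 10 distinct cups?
C(35+10-1, 10-1) = C(44, 9) = 708930508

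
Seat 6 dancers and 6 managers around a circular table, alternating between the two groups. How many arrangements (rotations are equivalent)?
Fix one of the dancers: (6-1)! ways for the remaining dancers, × 6! ways for the managers = 120 × 720 = 86400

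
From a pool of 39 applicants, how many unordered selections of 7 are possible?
C(39,7) = 39!/(7!×32!) = 15380937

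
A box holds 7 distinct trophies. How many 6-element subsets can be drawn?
C(7,6) = 7!/(6!×1!) = 7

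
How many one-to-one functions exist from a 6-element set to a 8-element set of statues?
P(8,6) = 8!/(8-6)! = 20160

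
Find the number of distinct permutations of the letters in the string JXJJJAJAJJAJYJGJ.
16! / (3! × 1! × 1! × 10! × 1!) = 960960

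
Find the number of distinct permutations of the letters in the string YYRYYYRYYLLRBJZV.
16! / (1! × 2! × 1! × 1! × 1! × 7! × 3!) = 345945600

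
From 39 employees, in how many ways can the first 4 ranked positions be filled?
P(39,4) = 39!/(39-4)! = 1974024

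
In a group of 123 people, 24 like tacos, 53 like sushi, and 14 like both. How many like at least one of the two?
|A∪B| = |A| + |B| - |A∩B| = 24 + 53 - 14 = 63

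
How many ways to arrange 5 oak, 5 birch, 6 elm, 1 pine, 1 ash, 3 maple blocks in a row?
21! / (5! × 5! × 6! × 1! × 1! × 3!) = 821292151680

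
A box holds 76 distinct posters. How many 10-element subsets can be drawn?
C(76,10) = 76!/(10!×66!) = 954526728530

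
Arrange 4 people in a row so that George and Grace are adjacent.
Treat as block: (4-1)! × 2! = 6 × 2 = 12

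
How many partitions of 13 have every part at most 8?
Let r_j(i) = number of partitions of i into parts ≤ j, for i = 0..13. r_1(i) = 1 for all i; r_j(i) = r_{j-1}(i) + r_j(i-j). Rows j = 2..8: ≤2: 1 1 2 2 3 3 4 4 5 5 6 6 7 7; ≤3: 1 1 2 3 4 5 7 8 10 12 14 16 19 21; ≤4: 1 1 2 3 5 6 9 11 15 18 23 27 34 39; ≤5: 1 1 2 3 5 7 10 13 18 23 30 37 47 57; ≤6: 1 1 2 3 5 7 11 14 20 26 35 44 58 71; ≤7: 1 1 2 3 5 7 11 15 21 28 38 49 65 82; ≤8: 1 1 2 3 5 7 11 15 22 29 40 52 70 89. r_8(13) = 89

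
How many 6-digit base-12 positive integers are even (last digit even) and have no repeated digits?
Last∈{0,2,4,6,8,10}. Last=0: 55440. Last nonzero: 5×10×P(10,4) = 252000. Total = 307440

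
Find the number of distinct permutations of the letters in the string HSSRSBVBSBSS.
12! / (1! × 6! × 3! × 1! × 1!) = 110880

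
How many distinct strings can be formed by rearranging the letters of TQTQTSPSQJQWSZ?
14! / (3! × 1! × 1! × 1! × 3! × 1! × 4!) = 100900800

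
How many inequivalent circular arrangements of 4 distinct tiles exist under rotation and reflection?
(4-1)!/2 = 6/2 = 3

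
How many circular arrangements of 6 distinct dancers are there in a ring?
Circular: fix one position, arrange the rest. (6-1)! = 120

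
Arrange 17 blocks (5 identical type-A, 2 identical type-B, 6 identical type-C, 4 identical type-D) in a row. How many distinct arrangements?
17! / (5! × 2! × 6! × 4!) = 85765680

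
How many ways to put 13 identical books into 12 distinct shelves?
C(13+12-1, 12-1) = C(24, 11) = 2496144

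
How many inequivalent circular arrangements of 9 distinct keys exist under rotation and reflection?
(9-1)!/2 = 40320/2 = 20160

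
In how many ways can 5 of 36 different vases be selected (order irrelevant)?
C(36,5) = 36!/(5!×31!) = 376992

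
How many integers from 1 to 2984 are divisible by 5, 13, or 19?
⌊2984/5⌋+⌊2984/13⌋+⌊2984/19⌋ - ⌊2984/65⌋-⌊2984/95⌋-⌊2984/247⌋ + ⌊2984/1235⌋ = 596+229+157 - 45-31-12 + 2 = 896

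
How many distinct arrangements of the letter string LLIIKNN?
7! / (2! × 2! × 1! × 2!) = 630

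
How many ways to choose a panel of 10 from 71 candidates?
C(71,10) = 71!/(10!×61!) = 461738052776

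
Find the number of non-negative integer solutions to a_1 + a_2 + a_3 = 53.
C(53+3-1, 3-1) = C(55, 2) = 1485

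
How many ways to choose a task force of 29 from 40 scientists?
C(40,29) = 40!/(29!×11!) = 2311801440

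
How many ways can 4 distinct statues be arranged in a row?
4! = 24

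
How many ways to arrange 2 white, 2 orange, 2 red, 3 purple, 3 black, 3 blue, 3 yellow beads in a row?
18! / (2! × 2! × 2! × 3! × 3! × 3! × 3!) = 617512896000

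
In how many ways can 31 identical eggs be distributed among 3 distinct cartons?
C(31+3-1, 3-1) = C(33, 2) = 528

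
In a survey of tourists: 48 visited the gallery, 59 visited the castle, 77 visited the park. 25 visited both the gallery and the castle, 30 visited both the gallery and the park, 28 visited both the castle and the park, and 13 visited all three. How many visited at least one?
|A∪B∪C| = 48+59+77-25-30-28+13 = 114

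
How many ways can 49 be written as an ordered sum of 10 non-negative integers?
C(49+10-1, 10-1) = C(58, 9) = 10648873950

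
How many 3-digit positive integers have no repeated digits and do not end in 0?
Last digit: 9 nonzero choices. First digit: 8 (nonzero, ≠last). Middle 1: P(8,1) = 8. Total = 576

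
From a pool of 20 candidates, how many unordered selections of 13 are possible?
C(20,13) = 20!/(13!×7!) = 77520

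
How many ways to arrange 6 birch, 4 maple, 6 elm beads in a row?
16! / (6! × 4! × 6!) = 1681680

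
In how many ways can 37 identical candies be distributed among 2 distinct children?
C(37+2-1, 2-1) = C(38, 1) = 38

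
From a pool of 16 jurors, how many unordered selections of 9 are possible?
C(16,9) = 16!/(9!×7!) = 11440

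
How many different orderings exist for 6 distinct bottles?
6! = 720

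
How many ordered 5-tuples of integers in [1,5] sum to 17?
Coefficient of x^17 in (x + x² + ... + x^5)^5. By inclusion-exclusion on dice exceeding 5: Σ_j (-1)^j C(5,j)·C(17-1-5j, 4) = C(5,0)·C(16,4) - C(5,1)·C(11,4) + C(5,2)·C(6,4) = 1·1820 - 5·330 + 10·15 = 320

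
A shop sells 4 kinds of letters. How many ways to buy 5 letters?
C(5+4-1, 4-1) = C(8, 3) = 56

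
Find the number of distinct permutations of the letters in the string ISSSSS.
6! / (5! × 1!) = 6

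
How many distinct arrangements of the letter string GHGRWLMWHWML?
12! / (3! × 2! × 2! × 1! × 2! × 2!) = 4989600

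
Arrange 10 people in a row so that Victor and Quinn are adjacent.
Treat as block: (10-1)! × 2! = 362880 × 2 = 725760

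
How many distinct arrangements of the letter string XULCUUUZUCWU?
12! / (1! × 6! × 1! × 2! × 1! × 1!) = 332640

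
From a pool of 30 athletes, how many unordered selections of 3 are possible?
C(30,3) = 30!/(3!×27!) = 4060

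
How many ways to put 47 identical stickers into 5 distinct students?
C(47+5-1, 5-1) = C(51, 4) = 249900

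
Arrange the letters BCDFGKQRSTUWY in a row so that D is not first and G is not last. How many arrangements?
By inclusion-exclusion: 13! - 2×(13-1)! + (13-2)! = 6227020800 - 958003200 + 39916800 = 5308934400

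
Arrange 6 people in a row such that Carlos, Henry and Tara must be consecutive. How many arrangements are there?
Treat the 3 as one block: (6-3+1)! × 3! = 24 × 6 = 144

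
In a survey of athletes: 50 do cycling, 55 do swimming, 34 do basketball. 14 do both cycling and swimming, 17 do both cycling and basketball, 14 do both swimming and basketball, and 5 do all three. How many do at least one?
|A∪B∪C| = 50+55+34-14-17-14+5 = 99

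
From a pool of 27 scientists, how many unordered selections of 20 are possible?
C(27,20) = 27!/(20!×7!) = 888030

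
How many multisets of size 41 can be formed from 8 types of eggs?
C(41+8-1, 8-1) = C(48, 7) = 73629072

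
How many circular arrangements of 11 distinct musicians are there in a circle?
Circular: fix one position, arrange the rest. (11-1)! = 3628800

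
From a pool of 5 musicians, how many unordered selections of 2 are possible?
C(5,2) = 5!/(2!×3!) = 10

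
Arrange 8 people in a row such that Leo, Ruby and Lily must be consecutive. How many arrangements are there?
Treat the 3 as one block: (8-3+1)! × 3! = 720 × 6 = 4320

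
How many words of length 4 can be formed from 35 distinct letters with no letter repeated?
P(35,4) = 35!/(35-4)! = 1256640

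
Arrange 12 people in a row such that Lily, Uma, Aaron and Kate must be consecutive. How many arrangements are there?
Treat the 4 as one block: (12-4+1)! × 4! = 362880 × 24 = 8709120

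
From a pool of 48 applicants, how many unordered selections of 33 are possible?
C(48,33) = 48!/(33!×15!) = 1093260079344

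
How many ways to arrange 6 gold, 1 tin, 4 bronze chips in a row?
11! / (6! × 1! × 4!) = 2310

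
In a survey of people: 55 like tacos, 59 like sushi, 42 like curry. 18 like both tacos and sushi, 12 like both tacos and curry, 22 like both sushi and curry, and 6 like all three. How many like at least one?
|A∪B∪C| = 55+59+42-18-12-22+6 = 110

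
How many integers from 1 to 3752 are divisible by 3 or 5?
⌊3752/3⌋ + ⌊3752/5⌋ - ⌊3752/15⌋ = 1250 + 750 - 250 = 1750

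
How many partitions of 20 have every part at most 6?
Let r_j(i) = number of partitions of i into parts ≤ j, for i = 0..20. r_1(i) = 1 for all i; r_j(i) = r_{j-1}(i) + r_j(i-j). Rows j = 2..6: ≤2: 1 1 2 2 3 3 4 4 5 5 6 6 7 7 8 8 9 9 10 10 11; ≤3: 1 1 2 3 4 5 7 8 10 12 14 16 19 21 24 27 30 33 37 40 44; ≤4: 1 1 2 3 5 6 9 11 15 18 23 27 34 39 47 54 64 72 84 94 108; ≤5: 1 1 2 3 5 7 10 13 18 23 30 37 47 57 70 84 101 119 141 164 192; ≤6: 1 1 2 3 5 7 11 14 20 26 35 44 58 71 90 110 136 163 199 235 282. r_6(20) = 282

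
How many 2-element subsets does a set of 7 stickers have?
C(7,2) = 7!/(2!×5!) = 21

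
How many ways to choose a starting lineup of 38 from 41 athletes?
C(41,38) = 41!/(38!×3!) = 10660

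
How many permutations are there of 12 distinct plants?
12! = 479001600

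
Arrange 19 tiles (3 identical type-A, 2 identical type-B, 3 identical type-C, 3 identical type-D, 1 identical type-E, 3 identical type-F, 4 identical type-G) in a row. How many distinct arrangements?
19! / (3! × 2! × 3! × 3! × 1! × 3! × 4!) = 1955457504000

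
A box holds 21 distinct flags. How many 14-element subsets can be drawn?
C(21,14) = 21!/(14!×7!) = 116280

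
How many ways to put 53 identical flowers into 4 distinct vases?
C(53+4-1, 4-1) = C(56, 3) = 27720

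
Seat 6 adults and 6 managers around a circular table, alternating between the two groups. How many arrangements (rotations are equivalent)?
Fix one of the adults: (6-1)! ways for the remaining adults, × 6! ways for the managers = 120 × 720 = 86400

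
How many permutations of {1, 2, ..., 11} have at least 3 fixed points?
Exactly j fixed points: C(11,j)·!(11-j); sum over j ≥ 3 (derangement numbers via !m = (m-1)·(!(m-1) + !(m-2)): !0..!8 = 1, 0, 1, 2, 9, 44, 265, 1854, 14833). Σ_{j=3}^{11} C(11,j)·!(11-j) = C(11,3)·!8 + C(11,4)·!7 + C(11,5)·!6 + C(11,6)·!5 + C(11,7)·!4 + C(11,8)·!3 + C(11,9)·!2 + C(11,10)·!1 + C(11,11)·!0 = 165·14833 + 330·1854 + 462·265 + 462·44 + 330·9 + 165·2 + 55·1 + 11·0 + 1·1 = 3205379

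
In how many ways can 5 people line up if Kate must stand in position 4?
Fix one position: (5-1)! = 24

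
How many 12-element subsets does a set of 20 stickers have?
C(20,12) = 20!/(12!×8!) = 125970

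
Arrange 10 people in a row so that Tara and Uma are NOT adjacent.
Total - adjacent = 10! - (10-1)!×2 = 3628800 - 725760 = 2903040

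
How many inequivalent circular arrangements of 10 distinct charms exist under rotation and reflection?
(10-1)!/2 = 362880/2 = 181440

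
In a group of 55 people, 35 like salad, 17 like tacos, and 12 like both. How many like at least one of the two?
|A∪B| = |A| + |B| - |A∩B| = 35 + 17 - 12 = 40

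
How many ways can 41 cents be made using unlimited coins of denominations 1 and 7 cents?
Coefficient of x^41 in 1/(1-x^1) · 1/(1-x^7). Use j coins of 7 for j = 0..⌊41/7⌋ = 5, the rest in 1s: 5 + 1 = 6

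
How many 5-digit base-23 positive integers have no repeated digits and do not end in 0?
Last digit: 22 nonzero choices. First digit: 21 (nonzero, ≠last). Middle 3: P(21,3) = 7980. Total = 3686760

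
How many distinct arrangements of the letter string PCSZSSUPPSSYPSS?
15! / (4! × 1! × 1! × 7! × 1! × 1!) = 10810800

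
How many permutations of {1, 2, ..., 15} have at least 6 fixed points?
Exactly j fixed points: C(15,j)·!(15-j); sum over j ≥ 6 (derangement numbers via !m = (m-1)·(!(m-1) + !(m-2)): !0..!9 = 1, 0, 1, 2, 9, 44, 265, 1854, 14833, 133496). Σ_{j=6}^{15} C(15,j)·!(15-j) = C(15,6)·!9 + C(15,7)·!8 + C(15,8)·!7 + C(15,9)·!6 + C(15,10)·!5 + C(15,11)·!4 + C(15,12)·!3 + C(15,13)·!2 + C(15,14)·!1 + C(15,15)·!0 = 5005·133496 + 6435·14833 + 6435·1854 + 5005·265 + 3003·44 + 1365·9 + 455·2 + 105·1 + 15·0 + 1·1 = 777000083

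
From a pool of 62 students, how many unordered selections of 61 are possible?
C(62,61) = 62!/(61!×1!) = 62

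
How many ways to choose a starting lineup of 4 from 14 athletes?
C(14,4) = 14!/(4!×10!) = 1001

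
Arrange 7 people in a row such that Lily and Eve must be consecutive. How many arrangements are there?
Treat the 2 as one block: (7-2+1)! × 2! = 720 × 2 = 1440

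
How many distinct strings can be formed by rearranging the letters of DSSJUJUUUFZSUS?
14! / (5! × 4! × 1! × 1! × 2! × 1!) = 15135120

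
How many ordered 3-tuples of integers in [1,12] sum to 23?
Coefficient of x^23 in (x + x² + ... + x^12)^3. By inclusion-exclusion on dice exceeding 12: Σ_j (-1)^j C(3,j)·C(23-1-12j, 2) = C(3,0)·C(22,2) - C(3,1)·C(10,2) = 1·231 - 3·45 = 96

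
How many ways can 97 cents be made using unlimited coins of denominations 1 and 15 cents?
Coefficient of x^97 in 1/(1-x^1) · 1/(1-x^15). Use j coins of 15 for j = 0..⌊97/15⌋ = 6, the rest in 1s: 6 + 1 = 7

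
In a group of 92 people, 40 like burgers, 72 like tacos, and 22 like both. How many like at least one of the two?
|A∪B| = |A| + |B| - |A∩B| = 40 + 72 - 22 = 90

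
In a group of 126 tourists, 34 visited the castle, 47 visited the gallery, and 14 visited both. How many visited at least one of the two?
|A∪B| = |A| + |B| - |A∩B| = 34 + 47 - 14 = 67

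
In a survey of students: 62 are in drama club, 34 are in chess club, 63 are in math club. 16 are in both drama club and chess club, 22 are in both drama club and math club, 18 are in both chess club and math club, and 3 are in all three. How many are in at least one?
|A∪B∪C| = 62+34+63-16-22-18+3 = 106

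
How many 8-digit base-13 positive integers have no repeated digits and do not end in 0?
Last digit: 12 nonzero choices. First digit: 11 (nonzero, ≠last). Middle 6: P(11,6) = 332640. Total = 43908480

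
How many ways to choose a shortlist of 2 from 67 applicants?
C(67,2) = 67!/(2!×65!) = 2211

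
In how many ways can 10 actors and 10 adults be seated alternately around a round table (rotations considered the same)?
Fix one of the actors: (10-1)! ways for the remaining actors, × 10! ways for the adults = 362880 × 3628800 = 1316818944000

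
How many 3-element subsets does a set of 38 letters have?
C(38,3) = 38!/(3!×35!) = 8436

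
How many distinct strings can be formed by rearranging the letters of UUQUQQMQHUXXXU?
14! / (4! × 1! × 3! × 5! × 1!) = 5045040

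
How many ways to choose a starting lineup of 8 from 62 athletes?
C(62,8) = 62!/(8!×54!) = 3381098545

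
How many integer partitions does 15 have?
Pentagonal recurrence p(n) = p(n-1) + p(n-2) - p(n-5) - p(n-7) + p(n-12) + p(n-15) - ... gives p(0..14) = 1, 1, 2, 3, 5, 7, 11, 15, 22, 30, 42, 56, 77, 101, 135. p(15) = p(14) + p(13) - p(10) - p(8) + p(3) + p(0) = 135 + 101 - 42 - 22 + 3 + 1 = 176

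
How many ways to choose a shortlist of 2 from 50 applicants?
C(50,2) = 50!/(2!×48!) = 1225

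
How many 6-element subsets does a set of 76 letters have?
C(76,6) = 76!/(6!×70!) = 218618940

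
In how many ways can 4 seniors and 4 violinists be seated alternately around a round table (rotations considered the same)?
Fix one of the seniors: (4-1)! ways for the remaining seniors, × 4! ways for the violinists = 6 × 24 = 144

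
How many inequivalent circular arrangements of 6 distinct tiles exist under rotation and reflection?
(6-1)!/2 = 120/2 = 60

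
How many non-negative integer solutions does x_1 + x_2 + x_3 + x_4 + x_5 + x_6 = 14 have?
C(14+6-1, 6-1) = C(19, 5) = 11628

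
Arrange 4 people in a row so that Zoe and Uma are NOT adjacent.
Total - adjacent = 4! - (4-1)!×2 = 24 - 12 = 12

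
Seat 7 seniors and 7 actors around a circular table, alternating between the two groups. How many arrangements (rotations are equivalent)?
Fix one of the seniors: (7-1)! ways for the remaining seniors, × 7! ways for the actors = 720 × 5040 = 3628800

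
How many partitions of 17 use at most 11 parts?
By conjugation, equals partitions of 17 into parts ≤ 11. Let r_j(i) = number of partitions of i into parts ≤ j, for i = 0..17. r_1(i) = 1 for all i; r_j(i) = r_{j-1}(i) + r_j(i-j). Rows j = 2..11: ≤2: 1 1 2 2 3 3 4 4 5 5 6 6 7 7 8 8 9 9; ≤3: 1 1 2 3 4 5 7 8 10 12 14 16 19 21 24 27 30 33; ≤4: 1 1 2 3 5 6 9 11 15 18 23 27 34 39 47 54 64 72; ≤5: 1 1 2 3 5 7 10 13 18 23 30 37 47 57 70 84 101 119; ≤6: 1 1 2 3 5 7 11 14 20 26 35 44 58 71 90 110 136 163; ≤7: 1 1 2 3 5 7 11 15 21 28 38 49 65 82 105 131 164 201; ≤8: 1 1 2 3 5 7 11 15 22 29 40 52 70 89 116 146 186 230; ≤9: 1 1 2 3 5 7 11 15 22 30 41 54 73 94 123 157 201 252; ≤10: 1 1 2 3 5 7 11 15 22 30 42 55 75 97 128 164 212 267; ≤11: 1 1 2 3 5 7 11 15 22 30 42 56 76 99 131 169 219 278. r_11(17) = 278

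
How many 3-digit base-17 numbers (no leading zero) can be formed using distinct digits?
First digit: 16 choices (nonzero). Then descending: 16 × 16 × 15 = 3840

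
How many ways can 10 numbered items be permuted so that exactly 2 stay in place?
Choose the 2 fixed points C(10,2) = 45, derange the rest: !8 = Σ_{j=0}^{8} (-1)^j·8!/j! = 40320 - 40320 + 20160 - 6720 + 1680 - 336 + 56 - 8 + 1 = 14833. Product = 45 × 14833 = 667485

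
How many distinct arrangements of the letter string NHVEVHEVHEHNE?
13! / (3! × 2! × 4! × 4!) = 900900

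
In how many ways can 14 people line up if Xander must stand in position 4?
Fix one position: (14-1)! = 6227020800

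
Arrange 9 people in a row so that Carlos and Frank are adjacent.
Treat as block: (9-1)! × 2! = 40320 × 2 = 80640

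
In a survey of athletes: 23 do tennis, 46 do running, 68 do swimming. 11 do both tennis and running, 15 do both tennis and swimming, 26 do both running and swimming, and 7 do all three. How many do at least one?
|A∪B∪C| = 23+46+68-11-15-26+7 = 92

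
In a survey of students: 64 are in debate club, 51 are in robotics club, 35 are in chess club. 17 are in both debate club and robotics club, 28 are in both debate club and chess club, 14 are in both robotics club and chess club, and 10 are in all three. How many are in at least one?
|A∪B∪C| = 64+51+35-17-28-14+10 = 101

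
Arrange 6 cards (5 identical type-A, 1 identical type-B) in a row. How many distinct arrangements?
6! / (5! × 1!) = 6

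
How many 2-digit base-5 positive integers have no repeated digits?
First digit: 4 choices (nonzero). Then descending: 4 × 4 = 16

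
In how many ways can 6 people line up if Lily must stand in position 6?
Fix one position: (6-1)! = 120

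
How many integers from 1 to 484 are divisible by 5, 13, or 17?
⌊484/5⌋+⌊484/13⌋+⌊484/17⌋ - ⌊484/65⌋-⌊484/85⌋-⌊484/221⌋ + ⌊484/1105⌋ = 96+37+28 - 7-5-2 + 0 = 147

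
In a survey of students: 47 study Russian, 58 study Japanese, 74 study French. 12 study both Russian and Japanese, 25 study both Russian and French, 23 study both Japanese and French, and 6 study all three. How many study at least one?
|A∪B∪C| = 47+58+74-12-25-23+6 = 125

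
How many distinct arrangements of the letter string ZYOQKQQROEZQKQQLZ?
17! / (6! × 1! × 2! × 1! × 3! × 2! × 1! × 1!) = 20583763200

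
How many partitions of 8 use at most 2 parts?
By conjugation, equals partitions of 8 into parts ≤ 2. Let r_j(i) = number of partitions of i into parts ≤ j, for i = 0..8. r_1(i) = 1 for all i; r_j(i) = r_{j-1}(i) + r_j(i-j). Rows j = 2..2: ≤2: 1 1 2 2 3 3 4 4 5. r_2(8) = 5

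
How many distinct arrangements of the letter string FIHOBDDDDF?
10! / (4! × 1! × 1! × 1! × 2! × 1!) = 75600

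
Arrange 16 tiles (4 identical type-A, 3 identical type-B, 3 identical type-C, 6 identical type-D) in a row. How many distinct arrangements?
16! / (4! × 3! × 3! × 6!) = 33633600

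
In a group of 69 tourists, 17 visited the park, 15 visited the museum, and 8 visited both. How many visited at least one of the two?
|A∪B| = |A| + |B| - |A∩B| = 17 + 15 - 8 = 24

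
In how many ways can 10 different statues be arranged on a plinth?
10! = 3628800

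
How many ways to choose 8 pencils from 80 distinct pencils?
C(80,8) = 80!/(8!×72!) = 28987537150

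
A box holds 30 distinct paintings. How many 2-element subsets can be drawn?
C(30,2) = 30!/(2!×28!) = 435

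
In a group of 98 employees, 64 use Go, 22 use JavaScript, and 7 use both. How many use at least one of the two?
|A∪B| = |A| + |B| - |A∩B| = 64 + 22 - 7 = 79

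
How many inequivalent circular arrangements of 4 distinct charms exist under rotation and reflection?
(4-1)!/2 = 6/2 = 3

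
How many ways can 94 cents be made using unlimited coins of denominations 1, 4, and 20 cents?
Coefficient of x^94 in 1/(1-x^1) · 1/(1-x^4) · 1/(1-x^20). Case on j = number of 20-cent coins (j = 0..4); remainder r = 94 - 20j is made from {1,4} in ⌊r/4⌋+1 ways. r = 94, 74, 54, 34, 14 → 24 + 19 + 14 + 9 + 4 = 70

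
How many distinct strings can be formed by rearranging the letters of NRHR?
4! / (1! × 1! × 2!) = 12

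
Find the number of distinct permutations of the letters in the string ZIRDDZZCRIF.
11! / (1! × 1! × 2! × 2! × 3! × 2!) = 831600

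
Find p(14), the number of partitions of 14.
Pentagonal recurrence p(n) = p(n-1) + p(n-2) - p(n-5) - p(n-7) + p(n-12) + p(n-15) - ... gives p(0..13) = 1, 1, 2, 3, 5, 7, 11, 15, 22, 30, 42, 56, 77, 101. p(14) = p(13) + p(12) - p(9) - p(7) + p(2) = 101 + 77 - 30 - 15 + 2 = 135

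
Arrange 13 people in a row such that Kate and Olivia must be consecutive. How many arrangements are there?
Treat the 2 as one block: (13-2+1)! × 2! = 479001600 × 2 = 958003200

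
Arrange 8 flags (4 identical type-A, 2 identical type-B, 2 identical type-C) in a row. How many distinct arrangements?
8! / (4! × 2! × 2!) = 420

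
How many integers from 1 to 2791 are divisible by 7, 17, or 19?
⌊2791/7⌋+⌊2791/17⌋+⌊2791/19⌋ - ⌊2791/119⌋-⌊2791/133⌋-⌊2791/323⌋ + ⌊2791/2261⌋ = 398+164+146 - 23-20-8 + 1 = 658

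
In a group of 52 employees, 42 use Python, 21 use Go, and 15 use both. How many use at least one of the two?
|A∪B| = |A| + |B| - |A∩B| = 42 + 21 - 15 = 48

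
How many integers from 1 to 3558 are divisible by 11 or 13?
⌊3558/11⌋ + ⌊3558/13⌋ - ⌊3558/143⌋ = 323 + 273 - 24 = 572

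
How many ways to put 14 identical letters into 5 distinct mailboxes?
C(14+5-1, 5-1) = C(18, 4) = 3060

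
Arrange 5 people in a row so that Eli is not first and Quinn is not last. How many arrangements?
By inclusion-exclusion: 5! - 2×(5-1)! + (5-2)! = 120 - 48 + 6 = 78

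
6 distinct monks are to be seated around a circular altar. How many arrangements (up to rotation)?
Circular: fix one position, arrange the rest. (6-1)! = 120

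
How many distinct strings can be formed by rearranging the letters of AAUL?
4! / (1! × 2! × 1!) = 12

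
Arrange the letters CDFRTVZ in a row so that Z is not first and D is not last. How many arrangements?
By inclusion-exclusion: 7! - 2×(7-1)! + (7-2)! = 5040 - 1440 + 120 = 3720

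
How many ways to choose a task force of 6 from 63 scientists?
C(63,6) = 63!/(6!×57!) = 67945521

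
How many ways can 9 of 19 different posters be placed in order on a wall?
P(19,9) = 19!/(19-9)! = 33522128640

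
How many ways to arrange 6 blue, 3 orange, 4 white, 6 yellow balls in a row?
19! / (6! × 3! × 4! × 6!) = 1629547920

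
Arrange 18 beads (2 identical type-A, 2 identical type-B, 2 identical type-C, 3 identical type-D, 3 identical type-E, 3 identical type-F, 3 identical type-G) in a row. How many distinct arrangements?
18! / (2! × 2! × 2! × 3! × 3! × 3! × 3!) = 617512896000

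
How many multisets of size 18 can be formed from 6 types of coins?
C(18+6-1, 6-1) = C(23, 5) = 33649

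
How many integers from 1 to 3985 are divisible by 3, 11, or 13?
⌊3985/3⌋+⌊3985/11⌋+⌊3985/13⌋ - ⌊3985/33⌋-⌊3985/39⌋-⌊3985/143⌋ + ⌊3985/429⌋ = 1328+362+306 - 120-102-27 + 9 = 1756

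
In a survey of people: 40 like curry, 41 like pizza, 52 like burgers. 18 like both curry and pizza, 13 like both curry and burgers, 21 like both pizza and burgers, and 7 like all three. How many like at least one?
|A∪B∪C| = 40+41+52-18-13-21+7 = 88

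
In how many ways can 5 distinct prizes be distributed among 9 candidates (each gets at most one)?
P(9,5) = 9!/(9-5)! = 15120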